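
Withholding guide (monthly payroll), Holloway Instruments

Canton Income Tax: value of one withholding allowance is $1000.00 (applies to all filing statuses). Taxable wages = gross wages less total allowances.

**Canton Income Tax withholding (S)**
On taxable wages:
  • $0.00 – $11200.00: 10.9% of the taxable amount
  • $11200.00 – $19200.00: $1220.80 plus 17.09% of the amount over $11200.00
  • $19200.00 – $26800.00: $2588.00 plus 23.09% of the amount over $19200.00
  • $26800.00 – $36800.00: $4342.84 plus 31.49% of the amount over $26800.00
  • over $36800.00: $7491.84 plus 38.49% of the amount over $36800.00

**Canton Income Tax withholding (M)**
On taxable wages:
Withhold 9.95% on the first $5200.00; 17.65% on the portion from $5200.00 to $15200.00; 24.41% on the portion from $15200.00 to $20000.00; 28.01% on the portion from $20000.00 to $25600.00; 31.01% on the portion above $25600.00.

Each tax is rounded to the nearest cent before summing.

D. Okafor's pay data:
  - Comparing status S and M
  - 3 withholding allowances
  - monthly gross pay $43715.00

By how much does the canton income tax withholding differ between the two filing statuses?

$711.08

Canton Income Tax (S): taxable = $43715.00 − 3×$1000.00 = $40715.00
  $7491.84 + 38.49% × ($40715.00 − $36800.00) = $7491.84 + 38.49% × $3915.00 = $8998.72
Canton Income Tax (M): taxable = $43715.00 − 3×$1000.00 = $40715.00
  $5022.64 + 31.01% × ($40715.00 − $25600.00) = $5022.64 + 31.01% × $15115.00 = $9709.80
Difference: |$8998.72 − $9709.80| = $711.08 (higher under M)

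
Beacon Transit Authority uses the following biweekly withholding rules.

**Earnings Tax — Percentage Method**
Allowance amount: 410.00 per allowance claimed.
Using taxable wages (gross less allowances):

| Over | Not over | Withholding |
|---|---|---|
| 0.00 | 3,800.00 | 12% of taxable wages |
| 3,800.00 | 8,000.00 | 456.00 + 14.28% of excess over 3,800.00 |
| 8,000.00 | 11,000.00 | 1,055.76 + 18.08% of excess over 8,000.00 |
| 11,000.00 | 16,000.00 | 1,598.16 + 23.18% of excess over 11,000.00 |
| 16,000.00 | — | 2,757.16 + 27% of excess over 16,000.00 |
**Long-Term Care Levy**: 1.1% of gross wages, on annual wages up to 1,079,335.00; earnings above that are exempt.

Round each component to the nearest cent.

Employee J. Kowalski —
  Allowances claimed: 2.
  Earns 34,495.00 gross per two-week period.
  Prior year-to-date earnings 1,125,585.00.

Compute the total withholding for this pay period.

7,529.41

Earnings Tax: taxable = 34,495.00 − 2×410.00 = 33,675.00
  2,757.16 + 27% × (33,675.00 − 16,000.00) = 2,757.16 + 27% × 17,675.00 = 7,529.41
Long-Term Care Levy: YTD 1,125,585.00 ≥ cap 1,079,335.00 → 0.00
Total: 7,529.41 + 0.00 = 7,529.41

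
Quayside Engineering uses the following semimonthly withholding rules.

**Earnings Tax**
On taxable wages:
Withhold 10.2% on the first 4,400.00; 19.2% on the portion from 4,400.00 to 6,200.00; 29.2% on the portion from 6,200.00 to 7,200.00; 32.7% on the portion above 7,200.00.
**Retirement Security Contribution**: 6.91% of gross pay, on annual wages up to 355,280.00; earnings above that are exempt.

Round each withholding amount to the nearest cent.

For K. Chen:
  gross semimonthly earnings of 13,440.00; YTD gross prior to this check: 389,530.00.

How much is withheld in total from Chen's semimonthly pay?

Earnings Tax: taxable = 13,440.00
  1,086.40 + 32.7% × (13,440.00 − 7,200.00) = 1,086.40 + 32.7% × 6,240.00 = 3,126.88
Retirement Security Contribution: YTD 389,530.00 ≥ cap 355,280.00 → 0.00
Total: 3,126.88 + 0.00 = 3,126.88

3,126.88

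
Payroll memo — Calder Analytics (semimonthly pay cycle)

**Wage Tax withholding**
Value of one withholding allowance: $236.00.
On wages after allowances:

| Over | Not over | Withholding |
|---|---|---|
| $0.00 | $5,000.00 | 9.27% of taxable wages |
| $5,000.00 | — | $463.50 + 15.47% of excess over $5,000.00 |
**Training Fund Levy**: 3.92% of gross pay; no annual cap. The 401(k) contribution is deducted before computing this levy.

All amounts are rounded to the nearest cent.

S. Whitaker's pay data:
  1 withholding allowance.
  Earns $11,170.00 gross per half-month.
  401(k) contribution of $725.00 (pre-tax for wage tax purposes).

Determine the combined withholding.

$1,678.77

Wage Tax: taxable = $11,170.00 − $725.00 − 1×$236.00 = $10,209.00
  $463.50 + 15.47% × ($10,209.00 − $5,000.00) = $463.50 + 15.47% × $5,209.00 = $1,269.33
Training Fund Levy: 3.92% × $10,445.00 = $409.44
Total: $1,269.33 + $409.44 = $1,678.77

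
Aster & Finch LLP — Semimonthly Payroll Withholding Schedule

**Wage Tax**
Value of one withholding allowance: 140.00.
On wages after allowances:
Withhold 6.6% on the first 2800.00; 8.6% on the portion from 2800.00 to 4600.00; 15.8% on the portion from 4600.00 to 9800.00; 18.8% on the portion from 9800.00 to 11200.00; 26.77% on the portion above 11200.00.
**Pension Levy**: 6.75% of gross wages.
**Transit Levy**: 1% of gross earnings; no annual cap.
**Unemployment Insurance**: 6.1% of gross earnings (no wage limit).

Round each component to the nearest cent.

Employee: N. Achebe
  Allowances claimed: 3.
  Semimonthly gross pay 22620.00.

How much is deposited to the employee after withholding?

Wage Tax: taxable = 22620.00 − 3×140.00 = 22200.00
  1424.40 + 26.77% × (22200.00 − 11200.00) = 1424.40 + 26.77% × 11000.00 = 4369.10
Pension Levy: 6.75% × 22620.00 = 1526.85
Transit Levy: 1% × 22620.00 = 226.20
Unemployment Insurance: 6.1% × 22620.00 = 1379.82
Total withheld: 4369.10 + 1526.85 + 226.20 + 1379.82 = 7501.97
Net pay: 22620.00 − 7501.97 = 15118.03

15118.03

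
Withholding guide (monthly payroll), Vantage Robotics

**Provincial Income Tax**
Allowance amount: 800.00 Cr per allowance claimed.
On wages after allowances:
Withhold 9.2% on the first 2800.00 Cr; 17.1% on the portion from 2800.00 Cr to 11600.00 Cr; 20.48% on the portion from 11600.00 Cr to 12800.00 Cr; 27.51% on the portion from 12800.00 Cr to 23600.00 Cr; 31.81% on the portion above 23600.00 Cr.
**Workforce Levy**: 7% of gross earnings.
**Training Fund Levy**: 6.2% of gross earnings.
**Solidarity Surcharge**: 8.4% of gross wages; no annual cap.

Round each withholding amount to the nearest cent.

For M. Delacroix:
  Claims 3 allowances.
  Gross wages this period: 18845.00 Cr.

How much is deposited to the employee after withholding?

Provincial Income Tax: taxable = 18845.00 Cr − 3×800.00 Cr = 16445.00 Cr
  2008.16 Cr + 27.51% × (16445.00 Cr − 12800.00 Cr) = 2008.16 Cr + 27.51% × 3645.00 Cr = 3010.90 Cr
Workforce Levy: 7% × 18845.00 Cr = 1319.15 Cr
Training Fund Levy: 6.2% × 18845.00 Cr = 1168.39 Cr
Solidarity Surcharge: 8.4% × 18845.00 Cr = 1582.98 Cr
Total withheld: 3010.90 Cr + 1319.15 Cr + 1168.39 Cr + 1582.98 Cr = 7081.42 Cr
Net pay: 18845.00 Cr − 7081.42 Cr = 11763.58 Cr

11763.58 Cr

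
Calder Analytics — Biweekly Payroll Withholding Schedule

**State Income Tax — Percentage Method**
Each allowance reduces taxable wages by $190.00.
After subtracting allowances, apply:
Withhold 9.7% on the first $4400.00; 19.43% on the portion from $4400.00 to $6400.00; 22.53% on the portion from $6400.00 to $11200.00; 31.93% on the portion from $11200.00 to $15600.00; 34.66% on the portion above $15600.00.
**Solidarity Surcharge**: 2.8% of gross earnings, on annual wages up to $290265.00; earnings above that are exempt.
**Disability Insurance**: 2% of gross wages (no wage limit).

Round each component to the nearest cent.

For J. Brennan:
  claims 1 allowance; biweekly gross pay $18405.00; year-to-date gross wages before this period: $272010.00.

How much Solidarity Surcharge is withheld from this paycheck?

$511.14

Solidarity Surcharge: cap $290265.00 − YTD $272010.00 = $18255.00 subject; 2.8% × $18255.00 = $511.14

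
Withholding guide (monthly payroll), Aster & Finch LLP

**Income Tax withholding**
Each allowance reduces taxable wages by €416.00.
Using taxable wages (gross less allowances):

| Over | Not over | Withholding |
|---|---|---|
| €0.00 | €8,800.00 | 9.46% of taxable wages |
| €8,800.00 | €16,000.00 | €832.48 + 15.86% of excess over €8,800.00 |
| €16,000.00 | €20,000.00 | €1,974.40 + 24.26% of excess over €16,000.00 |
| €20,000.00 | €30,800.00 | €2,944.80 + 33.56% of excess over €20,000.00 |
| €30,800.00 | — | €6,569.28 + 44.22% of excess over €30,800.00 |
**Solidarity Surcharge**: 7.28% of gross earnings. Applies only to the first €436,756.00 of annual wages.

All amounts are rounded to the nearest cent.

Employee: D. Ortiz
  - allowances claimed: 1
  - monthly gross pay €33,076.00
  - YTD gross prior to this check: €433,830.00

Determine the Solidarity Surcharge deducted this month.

€213.01

Solidarity Surcharge: cap €436,756.00 − YTD €433,830.00 = €2,926.00 subject; 7.28% × €2,926.00 = €213.01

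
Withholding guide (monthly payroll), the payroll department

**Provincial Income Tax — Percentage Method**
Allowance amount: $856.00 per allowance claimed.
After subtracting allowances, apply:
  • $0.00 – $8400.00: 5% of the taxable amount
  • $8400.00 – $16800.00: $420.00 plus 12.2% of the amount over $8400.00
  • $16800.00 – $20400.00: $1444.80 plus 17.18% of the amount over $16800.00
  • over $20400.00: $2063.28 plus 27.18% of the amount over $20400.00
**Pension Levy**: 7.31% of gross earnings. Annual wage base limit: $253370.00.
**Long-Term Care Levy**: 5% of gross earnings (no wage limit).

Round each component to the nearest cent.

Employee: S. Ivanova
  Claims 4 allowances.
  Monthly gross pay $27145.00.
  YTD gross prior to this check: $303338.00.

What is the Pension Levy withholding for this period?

Pension Levy: YTD $303338.00 ≥ cap $253370.00 → $0.00

$0.00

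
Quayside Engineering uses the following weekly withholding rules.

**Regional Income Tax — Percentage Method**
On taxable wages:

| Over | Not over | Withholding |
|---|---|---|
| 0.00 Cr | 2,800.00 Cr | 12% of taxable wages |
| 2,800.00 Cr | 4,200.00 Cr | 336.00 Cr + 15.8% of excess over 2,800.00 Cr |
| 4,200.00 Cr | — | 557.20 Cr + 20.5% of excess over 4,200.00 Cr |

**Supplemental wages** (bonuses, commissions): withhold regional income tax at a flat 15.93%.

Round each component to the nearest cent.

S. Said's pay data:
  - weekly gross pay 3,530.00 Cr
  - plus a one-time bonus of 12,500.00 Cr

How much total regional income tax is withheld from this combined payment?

Regional Income Tax: taxable = 3,530.00 Cr
  336.00 Cr + 15.8% × (3,530.00 Cr − 2,800.00 Cr) = 336.00 Cr + 15.8% × 730.00 Cr = 451.34 Cr
Supplemental (15.93% flat on bonus): 15.93% × 12,500.00 Cr = 1,991.25 Cr
Total regional income tax: 451.34 Cr + 1,991.25 Cr = 2,442.59 Cr

2,442.59 Cr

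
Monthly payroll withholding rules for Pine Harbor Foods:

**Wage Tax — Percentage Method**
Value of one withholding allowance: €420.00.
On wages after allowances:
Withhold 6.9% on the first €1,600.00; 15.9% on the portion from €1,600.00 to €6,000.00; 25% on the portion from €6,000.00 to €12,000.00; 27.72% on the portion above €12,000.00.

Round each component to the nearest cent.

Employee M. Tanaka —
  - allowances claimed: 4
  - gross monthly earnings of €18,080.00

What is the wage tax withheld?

€3,529.68

Wage Tax: taxable = €18,080.00 − 4×€420.00 = €16,400.00
  €2,310.00 + 27.72% × (€16,400.00 − €12,000.00) = €2,310.00 + 27.72% × €4,400.00 = €3,529.68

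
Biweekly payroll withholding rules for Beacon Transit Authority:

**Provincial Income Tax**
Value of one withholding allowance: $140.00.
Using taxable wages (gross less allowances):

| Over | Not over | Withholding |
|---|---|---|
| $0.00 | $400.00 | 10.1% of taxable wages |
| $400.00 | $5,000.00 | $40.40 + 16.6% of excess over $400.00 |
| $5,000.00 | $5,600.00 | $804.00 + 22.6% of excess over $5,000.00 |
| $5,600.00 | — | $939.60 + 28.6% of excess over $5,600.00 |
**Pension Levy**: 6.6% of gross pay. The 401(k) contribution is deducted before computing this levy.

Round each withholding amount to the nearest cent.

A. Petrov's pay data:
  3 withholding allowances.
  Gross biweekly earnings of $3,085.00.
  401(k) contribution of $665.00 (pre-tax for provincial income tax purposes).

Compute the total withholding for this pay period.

Provincial Income Tax: taxable = $3,085.00 − $665.00 − 3×$140.00 = $2,000.00
  $40.40 + 16.6% × ($2,000.00 − $400.00) = $40.40 + 16.6% × $1,600.00 = $306.00
Pension Levy: 6.6% × $2,420.00 = $159.72
Total: $306.00 + $159.72 = $465.72

$465.72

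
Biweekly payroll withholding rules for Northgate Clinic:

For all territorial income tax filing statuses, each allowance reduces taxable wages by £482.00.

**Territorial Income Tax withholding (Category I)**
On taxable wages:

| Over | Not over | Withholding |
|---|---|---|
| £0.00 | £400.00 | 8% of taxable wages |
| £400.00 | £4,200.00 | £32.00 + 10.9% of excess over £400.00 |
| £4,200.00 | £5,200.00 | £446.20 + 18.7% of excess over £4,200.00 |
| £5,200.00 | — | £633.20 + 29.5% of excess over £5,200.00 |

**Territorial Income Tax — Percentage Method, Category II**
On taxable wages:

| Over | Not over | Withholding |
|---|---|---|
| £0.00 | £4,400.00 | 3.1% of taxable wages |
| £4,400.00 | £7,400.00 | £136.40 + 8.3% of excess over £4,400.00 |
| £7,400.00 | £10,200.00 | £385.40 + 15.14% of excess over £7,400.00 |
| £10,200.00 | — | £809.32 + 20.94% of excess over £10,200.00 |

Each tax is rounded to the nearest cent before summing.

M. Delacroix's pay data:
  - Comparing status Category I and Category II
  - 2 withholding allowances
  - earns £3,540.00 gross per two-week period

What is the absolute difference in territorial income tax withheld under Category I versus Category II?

Territorial Income Tax (Category I): taxable = £3,540.00 − 2×£482.00 = £2,576.00
  £32.00 + 10.9% × (£2,576.00 − £400.00) = £32.00 + 10.9% × £2,176.00 = £269.18
Territorial Income Tax (Category II): taxable = £3,540.00 − 2×£482.00 = £2,576.00
  3.1% × £2,576.00 = £79.86
Difference: |£269.18 − £79.86| = £189.32 (higher under Category I)

£189.32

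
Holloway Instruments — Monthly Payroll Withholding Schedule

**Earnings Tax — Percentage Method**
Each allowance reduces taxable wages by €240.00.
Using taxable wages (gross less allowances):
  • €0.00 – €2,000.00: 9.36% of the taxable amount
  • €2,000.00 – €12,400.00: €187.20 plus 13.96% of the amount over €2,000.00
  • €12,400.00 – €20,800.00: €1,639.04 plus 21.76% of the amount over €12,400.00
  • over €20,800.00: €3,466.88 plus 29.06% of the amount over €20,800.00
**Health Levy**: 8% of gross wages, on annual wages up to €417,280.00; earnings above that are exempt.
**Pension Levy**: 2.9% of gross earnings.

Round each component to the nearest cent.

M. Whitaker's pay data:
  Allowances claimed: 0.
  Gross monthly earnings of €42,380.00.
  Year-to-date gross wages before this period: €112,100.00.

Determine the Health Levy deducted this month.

€3,390.40

Health Levy: 8% × €42,380.00 = €3,390.40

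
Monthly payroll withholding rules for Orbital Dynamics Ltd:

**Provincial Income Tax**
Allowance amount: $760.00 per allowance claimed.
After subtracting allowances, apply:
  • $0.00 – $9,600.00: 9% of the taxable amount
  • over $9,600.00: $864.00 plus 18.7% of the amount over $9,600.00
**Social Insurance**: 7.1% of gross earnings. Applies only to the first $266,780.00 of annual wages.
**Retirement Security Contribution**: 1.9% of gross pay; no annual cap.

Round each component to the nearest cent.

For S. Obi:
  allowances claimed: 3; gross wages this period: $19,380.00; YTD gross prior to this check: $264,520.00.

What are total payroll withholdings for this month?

Provincial Income Tax: taxable = $19,380.00 − 3×$760.00 = $17,100.00
  $864.00 + 18.7% × ($17,100.00 − $9,600.00) = $864.00 + 18.7% × $7,500.00 = $2,266.50
Social Insurance: cap $266,780.00 − YTD $264,520.00 = $2,260.00 subject; 7.1% × $2,260.00 = $160.46
Retirement Security Contribution: 1.9% × $19,380.00 = $368.22
Total: $2,266.50 + $160.46 + $368.22 = $2,795.18

$2,795.18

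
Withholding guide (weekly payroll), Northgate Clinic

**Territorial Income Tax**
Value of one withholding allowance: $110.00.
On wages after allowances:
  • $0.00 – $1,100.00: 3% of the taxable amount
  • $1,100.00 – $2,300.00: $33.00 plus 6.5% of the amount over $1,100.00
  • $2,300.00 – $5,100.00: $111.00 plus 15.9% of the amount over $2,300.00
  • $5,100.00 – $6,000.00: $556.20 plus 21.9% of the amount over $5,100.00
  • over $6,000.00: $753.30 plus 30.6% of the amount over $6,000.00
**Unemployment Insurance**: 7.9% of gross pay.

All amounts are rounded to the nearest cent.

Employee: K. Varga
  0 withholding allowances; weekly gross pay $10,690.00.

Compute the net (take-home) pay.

$7,657.05

Territorial Income Tax: taxable = $10,690.00
  $753.30 + 30.6% × ($10,690.00 − $6,000.00) = $753.30 + 30.6% × $4,690.00 = $2,188.44
Unemployment Insurance: 7.9% × $10,690.00 = $844.51
Total withheld: $2,188.44 + $844.51 = $3,032.95
Net pay: $10,690.00 − $3,032.95 = $7,657.05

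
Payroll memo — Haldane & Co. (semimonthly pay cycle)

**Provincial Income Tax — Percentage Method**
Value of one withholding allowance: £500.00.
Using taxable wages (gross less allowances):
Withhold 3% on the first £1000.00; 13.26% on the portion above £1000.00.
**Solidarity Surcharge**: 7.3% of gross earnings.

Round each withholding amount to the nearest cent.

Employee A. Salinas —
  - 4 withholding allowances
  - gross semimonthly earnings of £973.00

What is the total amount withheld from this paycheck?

£71.03

Provincial Income Tax: taxable = £973.00 − 4×£500.00 = £-1027.00
  Taxable ≤ 0 → £0.00
Solidarity Surcharge: 7.3% × £973.00 = £71.03
Total: £0.00 + £71.03 = £71.03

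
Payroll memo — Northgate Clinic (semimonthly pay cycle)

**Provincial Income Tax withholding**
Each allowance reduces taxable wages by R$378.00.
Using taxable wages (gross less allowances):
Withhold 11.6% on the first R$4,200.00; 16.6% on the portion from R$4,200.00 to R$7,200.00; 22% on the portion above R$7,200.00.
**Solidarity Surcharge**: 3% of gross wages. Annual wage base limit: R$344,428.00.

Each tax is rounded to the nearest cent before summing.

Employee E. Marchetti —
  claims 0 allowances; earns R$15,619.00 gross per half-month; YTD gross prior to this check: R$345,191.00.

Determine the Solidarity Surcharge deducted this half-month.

R$0.00

Solidarity Surcharge: YTD R$345,191.00 ≥ cap R$344,428.00 → R$0.00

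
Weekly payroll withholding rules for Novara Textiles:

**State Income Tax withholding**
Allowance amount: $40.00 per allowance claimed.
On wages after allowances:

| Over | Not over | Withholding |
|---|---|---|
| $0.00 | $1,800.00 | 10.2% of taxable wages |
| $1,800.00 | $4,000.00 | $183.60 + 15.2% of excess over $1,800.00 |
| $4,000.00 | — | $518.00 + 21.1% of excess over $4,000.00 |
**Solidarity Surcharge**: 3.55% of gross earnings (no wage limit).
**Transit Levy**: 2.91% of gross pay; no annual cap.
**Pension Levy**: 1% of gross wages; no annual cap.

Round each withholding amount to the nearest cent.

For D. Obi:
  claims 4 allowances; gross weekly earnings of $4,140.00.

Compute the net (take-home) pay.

State Income Tax: taxable = $4,140.00 − 4×$40.00 = $3,980.00
  $183.60 + 15.2% × ($3,980.00 − $1,800.00) = $183.60 + 15.2% × $2,180.00 = $514.96
Solidarity Surcharge: 3.55% × $4,140.00 = $146.97
Transit Levy: 2.91% × $4,140.00 = $120.47
Pension Levy: 1% × $4,140.00 = $41.40
Total withheld: $514.96 + $146.97 + $120.47 + $41.40 = $823.80
Net pay: $4,140.00 − $823.80 = $3,316.20

$3,316.20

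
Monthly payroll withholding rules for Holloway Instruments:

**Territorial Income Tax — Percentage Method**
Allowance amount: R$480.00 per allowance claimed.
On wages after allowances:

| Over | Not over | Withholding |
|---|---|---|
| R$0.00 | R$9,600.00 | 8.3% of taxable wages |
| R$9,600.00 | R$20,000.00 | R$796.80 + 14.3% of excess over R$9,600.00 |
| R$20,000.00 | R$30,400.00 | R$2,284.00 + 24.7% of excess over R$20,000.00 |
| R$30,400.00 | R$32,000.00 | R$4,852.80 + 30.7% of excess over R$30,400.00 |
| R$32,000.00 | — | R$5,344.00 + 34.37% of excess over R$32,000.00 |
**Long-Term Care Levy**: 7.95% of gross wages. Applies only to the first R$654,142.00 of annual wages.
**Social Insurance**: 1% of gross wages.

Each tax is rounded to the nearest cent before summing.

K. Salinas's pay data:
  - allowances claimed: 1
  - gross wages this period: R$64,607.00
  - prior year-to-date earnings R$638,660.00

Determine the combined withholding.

Territorial Income Tax: taxable = R$64,607.00 − 1×R$480.00 = R$64,127.00
  R$5,344.00 + 34.37% × (R$64,127.00 − R$32,000.00) = R$5,344.00 + 34.37% × R$32,127.00 = R$16,386.05
Long-Term Care Levy: cap R$654,142.00 − YTD R$638,660.00 = R$15,482.00 subject; 7.95% × R$15,482.00 = R$1,230.82
Social Insurance: 1% × R$64,607.00 = R$646.07
Total: R$16,386.05 + R$1,230.82 + R$646.07 = R$18,262.94

R$18,262.94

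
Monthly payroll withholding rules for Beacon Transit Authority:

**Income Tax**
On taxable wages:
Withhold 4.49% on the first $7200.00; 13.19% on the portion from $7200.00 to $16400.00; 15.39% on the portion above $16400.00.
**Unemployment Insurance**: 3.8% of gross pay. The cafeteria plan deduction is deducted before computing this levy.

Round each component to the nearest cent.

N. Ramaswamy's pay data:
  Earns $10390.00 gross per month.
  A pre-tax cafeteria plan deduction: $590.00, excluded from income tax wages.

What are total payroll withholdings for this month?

Income Tax: taxable = $10390.00 − $590.00 = $9800.00
  $323.28 + 13.19% × ($9800.00 − $7200.00) = $323.28 + 13.19% × $2600.00 = $666.22
Unemployment Insurance: 3.8% × $9800.00 = $372.40
Total: $666.22 + $372.40 = $1038.62

$1038.62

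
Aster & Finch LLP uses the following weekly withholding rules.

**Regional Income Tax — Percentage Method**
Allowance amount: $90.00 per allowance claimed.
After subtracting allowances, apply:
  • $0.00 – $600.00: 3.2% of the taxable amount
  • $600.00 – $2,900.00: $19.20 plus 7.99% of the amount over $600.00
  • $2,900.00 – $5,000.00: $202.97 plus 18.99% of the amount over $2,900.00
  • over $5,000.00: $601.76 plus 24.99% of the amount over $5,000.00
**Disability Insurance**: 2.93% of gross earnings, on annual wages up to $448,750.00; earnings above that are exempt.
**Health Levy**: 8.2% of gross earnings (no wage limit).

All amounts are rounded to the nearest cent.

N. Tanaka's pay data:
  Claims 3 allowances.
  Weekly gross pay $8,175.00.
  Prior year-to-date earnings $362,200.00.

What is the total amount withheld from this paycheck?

Regional Income Tax: taxable = $8,175.00 − 3×$90.00 = $7,905.00
  $601.76 + 24.99% × ($7,905.00 − $5,000.00) = $601.76 + 24.99% × $2,905.00 = $1,327.72
Disability Insurance: 2.93% × $8,175.00 = $239.53
Health Levy: 8.2% × $8,175.00 = $670.35
Total: $1,327.72 + $239.53 + $670.35 = $2,237.60

$2,237.60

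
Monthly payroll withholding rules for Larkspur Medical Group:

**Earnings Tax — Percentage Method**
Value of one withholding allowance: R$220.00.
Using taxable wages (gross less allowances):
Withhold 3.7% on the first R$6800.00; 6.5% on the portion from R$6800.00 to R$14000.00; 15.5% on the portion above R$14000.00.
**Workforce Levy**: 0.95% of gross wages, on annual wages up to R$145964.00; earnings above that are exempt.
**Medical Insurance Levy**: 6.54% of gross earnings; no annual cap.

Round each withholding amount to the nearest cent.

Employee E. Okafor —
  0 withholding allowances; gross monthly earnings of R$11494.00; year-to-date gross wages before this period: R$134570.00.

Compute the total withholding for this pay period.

Earnings Tax: taxable = R$11494.00
  R$251.60 + 6.5% × (R$11494.00 − R$6800.00) = R$251.60 + 6.5% × R$4694.00 = R$556.71
Workforce Levy: cap R$145964.00 − YTD R$134570.00 = R$11394.00 subject; 0.95% × R$11394.00 = R$108.24
Medical Insurance Levy: 6.54% × R$11494.00 = R$751.71
Total: R$556.71 + R$108.24 + R$751.71 = R$1416.66

R$1416.66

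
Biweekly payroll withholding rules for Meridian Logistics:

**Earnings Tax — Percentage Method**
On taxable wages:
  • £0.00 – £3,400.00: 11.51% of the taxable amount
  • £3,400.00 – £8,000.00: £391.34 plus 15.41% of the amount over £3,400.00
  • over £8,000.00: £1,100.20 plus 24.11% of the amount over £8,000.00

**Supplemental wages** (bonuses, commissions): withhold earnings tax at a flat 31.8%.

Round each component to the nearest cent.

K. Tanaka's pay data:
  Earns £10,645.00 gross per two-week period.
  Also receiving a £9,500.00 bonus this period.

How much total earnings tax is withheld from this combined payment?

£4,758.91

Earnings Tax: taxable = £10,645.00
  £1,100.20 + 24.11% × (£10,645.00 − £8,000.00) = £1,100.20 + 24.11% × £2,645.00 = £1,737.91
Supplemental (31.8% flat on bonus): 31.8% × £9,500.00 = £3,021.00
Total earnings tax: £1,737.91 + £3,021.00 = £4,758.91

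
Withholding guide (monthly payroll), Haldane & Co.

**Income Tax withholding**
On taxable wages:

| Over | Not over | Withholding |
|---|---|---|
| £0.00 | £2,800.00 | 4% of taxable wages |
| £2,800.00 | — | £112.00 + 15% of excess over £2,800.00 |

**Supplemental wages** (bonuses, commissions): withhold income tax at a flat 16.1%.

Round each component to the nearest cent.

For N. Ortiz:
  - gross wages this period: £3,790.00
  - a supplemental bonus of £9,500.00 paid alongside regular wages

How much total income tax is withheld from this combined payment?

£1,790.00

Income Tax: taxable = £3,790.00
  £112.00 + 15% × (£3,790.00 − £2,800.00) = £112.00 + 15% × £990.00 = £260.50
Supplemental (16.1% flat on bonus): 16.1% × £9,500.00 = £1,529.50
Total income tax: £260.50 + £1,529.50 = £1,790.00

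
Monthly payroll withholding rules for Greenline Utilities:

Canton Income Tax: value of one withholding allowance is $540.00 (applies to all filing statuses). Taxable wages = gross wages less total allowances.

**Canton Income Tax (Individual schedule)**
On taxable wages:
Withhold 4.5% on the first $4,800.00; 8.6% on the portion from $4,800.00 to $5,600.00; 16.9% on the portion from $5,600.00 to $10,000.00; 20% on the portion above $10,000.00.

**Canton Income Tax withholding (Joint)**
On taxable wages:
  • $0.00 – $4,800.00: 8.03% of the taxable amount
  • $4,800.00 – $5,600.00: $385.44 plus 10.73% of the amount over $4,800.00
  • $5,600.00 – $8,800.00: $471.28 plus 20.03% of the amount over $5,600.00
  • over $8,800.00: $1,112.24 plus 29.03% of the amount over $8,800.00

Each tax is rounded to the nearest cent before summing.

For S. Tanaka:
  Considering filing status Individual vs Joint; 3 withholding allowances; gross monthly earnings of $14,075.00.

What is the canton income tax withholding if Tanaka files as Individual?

$1,519.40

Canton Income Tax (Individual): taxable = $14,075.00 − 3×$540.00 = $12,455.00
  $1,028.40 + 20% × ($12,455.00 − $10,000.00) = $1,028.40 + 20% × $2,455.00 = $1,519.40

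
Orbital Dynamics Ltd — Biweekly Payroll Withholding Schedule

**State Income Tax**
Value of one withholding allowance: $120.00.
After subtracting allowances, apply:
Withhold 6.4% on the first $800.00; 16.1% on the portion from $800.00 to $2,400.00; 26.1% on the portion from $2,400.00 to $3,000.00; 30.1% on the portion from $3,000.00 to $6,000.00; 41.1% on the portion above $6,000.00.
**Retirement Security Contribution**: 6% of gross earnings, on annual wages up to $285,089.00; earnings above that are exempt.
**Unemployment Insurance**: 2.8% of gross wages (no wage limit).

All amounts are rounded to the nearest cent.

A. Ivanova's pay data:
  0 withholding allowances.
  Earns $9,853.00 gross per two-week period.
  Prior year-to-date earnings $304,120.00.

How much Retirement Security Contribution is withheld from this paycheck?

$0.00

Retirement Security Contribution: YTD $304,120.00 ≥ cap $285,089.00 → $0.00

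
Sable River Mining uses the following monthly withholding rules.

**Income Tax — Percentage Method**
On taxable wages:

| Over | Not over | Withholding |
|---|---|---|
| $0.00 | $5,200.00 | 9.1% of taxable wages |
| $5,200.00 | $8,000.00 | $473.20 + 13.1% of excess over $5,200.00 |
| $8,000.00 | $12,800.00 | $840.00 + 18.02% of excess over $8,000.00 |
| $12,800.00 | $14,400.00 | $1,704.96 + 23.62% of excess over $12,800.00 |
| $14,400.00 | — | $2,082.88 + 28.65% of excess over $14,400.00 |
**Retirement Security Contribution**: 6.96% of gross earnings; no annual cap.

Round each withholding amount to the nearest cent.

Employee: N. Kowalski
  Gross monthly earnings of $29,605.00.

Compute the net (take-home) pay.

Income Tax: taxable = $29,605.00
  $2,082.88 + 28.65% × ($29,605.00 − $14,400.00) = $2,082.88 + 28.65% × $15,205.00 = $6,439.11
Retirement Security Contribution: 6.96% × $29,605.00 = $2,060.51
Total withheld: $6,439.11 + $2,060.51 = $8,499.62
Net pay: $29,605.00 − $8,499.62 = $21,105.38

$21,105.38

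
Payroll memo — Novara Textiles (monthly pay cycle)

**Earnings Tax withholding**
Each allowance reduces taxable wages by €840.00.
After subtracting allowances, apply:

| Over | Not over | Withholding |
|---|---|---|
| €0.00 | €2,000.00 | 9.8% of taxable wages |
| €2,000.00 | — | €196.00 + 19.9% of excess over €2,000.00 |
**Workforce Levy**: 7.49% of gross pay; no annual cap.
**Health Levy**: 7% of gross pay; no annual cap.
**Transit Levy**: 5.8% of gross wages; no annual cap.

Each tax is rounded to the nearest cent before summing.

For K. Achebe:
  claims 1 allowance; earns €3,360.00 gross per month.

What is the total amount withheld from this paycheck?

€981.22

Earnings Tax: taxable = €3,360.00 − 1×€840.00 = €2,520.00
  €196.00 + 19.9% × (€2,520.00 − €2,000.00) = €196.00 + 19.9% × €520.00 = €299.48
Workforce Levy: 7.49% × €3,360.00 = €251.66
Health Levy: 7% × €3,360.00 = €235.20
Transit Levy: 5.8% × €3,360.00 = €194.88
Total: €299.48 + €251.66 + €235.20 + €194.88 = €981.22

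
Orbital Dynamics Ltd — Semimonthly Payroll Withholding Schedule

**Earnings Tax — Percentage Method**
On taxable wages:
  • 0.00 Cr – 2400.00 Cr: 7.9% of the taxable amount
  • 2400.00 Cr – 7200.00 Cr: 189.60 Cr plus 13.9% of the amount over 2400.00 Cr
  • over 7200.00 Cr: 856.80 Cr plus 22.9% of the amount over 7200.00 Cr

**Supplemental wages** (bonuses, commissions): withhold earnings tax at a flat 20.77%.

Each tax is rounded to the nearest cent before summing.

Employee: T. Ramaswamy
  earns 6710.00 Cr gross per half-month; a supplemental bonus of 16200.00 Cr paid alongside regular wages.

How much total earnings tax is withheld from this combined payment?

Earnings Tax: taxable = 6710.00 Cr
  189.60 Cr + 13.9% × (6710.00 Cr − 2400.00 Cr) = 189.60 Cr + 13.9% × 4310.00 Cr = 788.69 Cr
Supplemental (20.77% flat on bonus): 20.77% × 16200.00 Cr = 3364.74 Cr
Total earnings tax: 788.69 Cr + 3364.74 Cr = 4153.43 Cr

4153.43 Cr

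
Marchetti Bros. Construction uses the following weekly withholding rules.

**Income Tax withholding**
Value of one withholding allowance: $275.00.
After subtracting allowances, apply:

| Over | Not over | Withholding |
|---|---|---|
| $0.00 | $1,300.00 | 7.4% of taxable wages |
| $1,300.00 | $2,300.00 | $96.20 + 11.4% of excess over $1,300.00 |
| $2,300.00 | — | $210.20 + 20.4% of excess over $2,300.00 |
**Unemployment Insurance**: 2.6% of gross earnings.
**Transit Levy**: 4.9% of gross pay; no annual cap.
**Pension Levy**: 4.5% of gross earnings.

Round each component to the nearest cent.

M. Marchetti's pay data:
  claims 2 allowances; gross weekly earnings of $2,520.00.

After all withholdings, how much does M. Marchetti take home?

$2,045.02

Income Tax: taxable = $2,520.00 − 2×$275.00 = $1,970.00
  $96.20 + 11.4% × ($1,970.00 − $1,300.00) = $96.20 + 11.4% × $670.00 = $172.58
Unemployment Insurance: 2.6% × $2,520.00 = $65.52
Transit Levy: 4.9% × $2,520.00 = $123.48
Pension Levy: 4.5% × $2,520.00 = $113.40
Total withheld: $172.58 + $65.52 + $123.48 + $113.40 = $474.98
Net pay: $2,520.00 − $474.98 = $2,045.02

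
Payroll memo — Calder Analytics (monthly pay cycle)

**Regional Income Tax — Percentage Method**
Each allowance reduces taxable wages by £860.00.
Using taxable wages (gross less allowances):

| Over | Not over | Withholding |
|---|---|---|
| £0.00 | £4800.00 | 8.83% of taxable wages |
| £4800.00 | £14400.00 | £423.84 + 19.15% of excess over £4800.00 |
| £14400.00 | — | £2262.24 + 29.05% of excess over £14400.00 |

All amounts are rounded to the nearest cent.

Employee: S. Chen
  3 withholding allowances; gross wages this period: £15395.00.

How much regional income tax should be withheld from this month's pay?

£1958.71

Regional Income Tax: taxable = £15395.00 − 3×£860.00 = £12815.00
  £423.84 + 19.15% × (£12815.00 − £4800.00) = £423.84 + 19.15% × £8015.00 = £1958.71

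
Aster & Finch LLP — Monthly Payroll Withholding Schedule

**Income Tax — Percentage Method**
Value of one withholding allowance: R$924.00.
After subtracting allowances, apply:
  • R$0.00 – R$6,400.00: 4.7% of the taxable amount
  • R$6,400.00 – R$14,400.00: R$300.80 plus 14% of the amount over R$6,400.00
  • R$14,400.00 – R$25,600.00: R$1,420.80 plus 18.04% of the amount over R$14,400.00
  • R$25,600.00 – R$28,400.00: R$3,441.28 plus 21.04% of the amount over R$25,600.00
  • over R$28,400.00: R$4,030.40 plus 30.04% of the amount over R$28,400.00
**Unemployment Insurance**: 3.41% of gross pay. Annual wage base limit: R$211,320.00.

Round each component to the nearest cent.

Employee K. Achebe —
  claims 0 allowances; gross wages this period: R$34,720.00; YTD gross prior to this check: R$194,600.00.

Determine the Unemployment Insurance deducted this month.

Unemployment Insurance: cap R$211,320.00 − YTD R$194,600.00 = R$16,720.00 subject; 3.41% × R$16,720.00 = R$570.15

R$570.15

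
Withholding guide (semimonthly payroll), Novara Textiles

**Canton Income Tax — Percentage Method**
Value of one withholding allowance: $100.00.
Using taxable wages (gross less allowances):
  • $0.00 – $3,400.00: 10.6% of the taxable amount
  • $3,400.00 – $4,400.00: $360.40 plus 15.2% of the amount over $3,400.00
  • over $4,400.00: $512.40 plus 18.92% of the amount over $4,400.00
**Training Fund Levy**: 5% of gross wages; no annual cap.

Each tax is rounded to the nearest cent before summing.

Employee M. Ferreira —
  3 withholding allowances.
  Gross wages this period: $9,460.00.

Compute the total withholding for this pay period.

Canton Income Tax: taxable = $9,460.00 − 3×$100.00 = $9,160.00
  $512.40 + 18.92% × ($9,160.00 − $4,400.00) = $512.40 + 18.92% × $4,760.00 = $1,412.99
Training Fund Levy: 5% × $9,460.00 = $473.00
Total: $1,412.99 + $473.00 = $1,885.99

$1,885.99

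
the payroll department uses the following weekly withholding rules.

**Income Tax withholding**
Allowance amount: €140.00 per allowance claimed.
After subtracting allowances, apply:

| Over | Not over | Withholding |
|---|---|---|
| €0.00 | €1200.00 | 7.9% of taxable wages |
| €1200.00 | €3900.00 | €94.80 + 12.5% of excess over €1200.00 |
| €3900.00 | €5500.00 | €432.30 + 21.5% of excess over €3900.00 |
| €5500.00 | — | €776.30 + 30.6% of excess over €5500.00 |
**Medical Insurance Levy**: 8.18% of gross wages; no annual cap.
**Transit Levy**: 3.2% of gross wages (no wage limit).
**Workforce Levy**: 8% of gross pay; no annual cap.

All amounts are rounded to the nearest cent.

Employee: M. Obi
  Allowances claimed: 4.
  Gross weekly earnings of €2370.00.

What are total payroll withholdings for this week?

€630.36

Income Tax: taxable = €2370.00 − 4×€140.00 = €1810.00
  €94.80 + 12.5% × (€1810.00 − €1200.00) = €94.80 + 12.5% × €610.00 = €171.05
Medical Insurance Levy: 8.18% × €2370.00 = €193.87
Transit Levy: 3.2% × €2370.00 = €75.84
Workforce Levy: 8% × €2370.00 = €189.60
Total: €171.05 + €193.87 + €75.84 + €189.60 = €630.36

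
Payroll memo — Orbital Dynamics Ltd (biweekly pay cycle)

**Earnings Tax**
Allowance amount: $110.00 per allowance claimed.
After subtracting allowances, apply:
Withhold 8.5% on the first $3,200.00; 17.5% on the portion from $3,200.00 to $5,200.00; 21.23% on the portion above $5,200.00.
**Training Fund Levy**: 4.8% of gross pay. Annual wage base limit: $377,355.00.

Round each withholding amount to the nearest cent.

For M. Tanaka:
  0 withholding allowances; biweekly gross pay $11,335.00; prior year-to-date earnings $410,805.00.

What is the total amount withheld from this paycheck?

$1,924.46

Earnings Tax: taxable = $11,335.00
  $622.00 + 21.23% × ($11,335.00 − $5,200.00) = $622.00 + 21.23% × $6,135.00 = $1,924.46
Training Fund Levy: YTD $410,805.00 ≥ cap $377,355.00 → $0.00
Total: $1,924.46 + $0.00 = $1,924.46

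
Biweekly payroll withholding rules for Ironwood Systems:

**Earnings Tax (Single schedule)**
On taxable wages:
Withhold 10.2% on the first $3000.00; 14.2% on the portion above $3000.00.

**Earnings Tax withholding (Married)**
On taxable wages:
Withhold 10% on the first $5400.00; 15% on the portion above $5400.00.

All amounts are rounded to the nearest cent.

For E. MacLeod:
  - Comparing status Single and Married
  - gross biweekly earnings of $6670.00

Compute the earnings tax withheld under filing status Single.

$827.14

Earnings Tax (Single): taxable = $6670.00
  $306.00 + 14.2% × ($6670.00 − $3000.00) = $306.00 + 14.2% × $3670.00 = $827.14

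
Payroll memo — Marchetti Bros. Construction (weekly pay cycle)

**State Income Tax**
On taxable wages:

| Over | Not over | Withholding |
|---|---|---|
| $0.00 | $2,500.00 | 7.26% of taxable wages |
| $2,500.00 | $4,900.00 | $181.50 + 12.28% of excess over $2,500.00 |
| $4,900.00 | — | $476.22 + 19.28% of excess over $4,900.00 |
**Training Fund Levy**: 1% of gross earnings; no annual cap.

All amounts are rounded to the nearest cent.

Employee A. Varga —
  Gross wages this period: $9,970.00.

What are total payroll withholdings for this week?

State Income Tax: taxable = $9,970.00
  $476.22 + 19.28% × ($9,970.00 − $4,900.00) = $476.22 + 19.28% × $5,070.00 = $1,453.72
Training Fund Levy: 1% × $9,970.00 = $99.70
Total: $1,453.72 + $99.70 = $1,553.42

$1,553.42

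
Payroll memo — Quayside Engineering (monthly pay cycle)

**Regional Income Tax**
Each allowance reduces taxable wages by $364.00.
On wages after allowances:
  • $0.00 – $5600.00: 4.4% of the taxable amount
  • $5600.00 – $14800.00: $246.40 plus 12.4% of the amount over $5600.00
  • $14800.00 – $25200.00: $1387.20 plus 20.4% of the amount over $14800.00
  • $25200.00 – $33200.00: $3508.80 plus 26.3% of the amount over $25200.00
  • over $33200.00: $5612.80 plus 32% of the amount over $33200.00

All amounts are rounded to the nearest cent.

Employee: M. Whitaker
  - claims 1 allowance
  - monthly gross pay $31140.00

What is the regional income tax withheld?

Regional Income Tax: taxable = $31140.00 − 1×$364.00 = $30776.00
  $3508.80 + 26.3% × ($30776.00 − $25200.00) = $3508.80 + 26.3% × $5576.00 = $4975.29

$4975.29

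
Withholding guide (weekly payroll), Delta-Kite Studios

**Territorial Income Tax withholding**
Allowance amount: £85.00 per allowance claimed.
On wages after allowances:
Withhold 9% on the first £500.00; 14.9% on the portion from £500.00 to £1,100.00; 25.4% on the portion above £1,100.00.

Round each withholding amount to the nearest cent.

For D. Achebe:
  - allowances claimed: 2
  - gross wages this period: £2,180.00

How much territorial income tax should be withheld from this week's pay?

Territorial Income Tax: taxable = £2,180.00 − 2×£85.00 = £2,010.00
  £134.40 + 25.4% × (£2,010.00 − £1,100.00) = £134.40 + 25.4% × £910.00 = £365.54

£365.54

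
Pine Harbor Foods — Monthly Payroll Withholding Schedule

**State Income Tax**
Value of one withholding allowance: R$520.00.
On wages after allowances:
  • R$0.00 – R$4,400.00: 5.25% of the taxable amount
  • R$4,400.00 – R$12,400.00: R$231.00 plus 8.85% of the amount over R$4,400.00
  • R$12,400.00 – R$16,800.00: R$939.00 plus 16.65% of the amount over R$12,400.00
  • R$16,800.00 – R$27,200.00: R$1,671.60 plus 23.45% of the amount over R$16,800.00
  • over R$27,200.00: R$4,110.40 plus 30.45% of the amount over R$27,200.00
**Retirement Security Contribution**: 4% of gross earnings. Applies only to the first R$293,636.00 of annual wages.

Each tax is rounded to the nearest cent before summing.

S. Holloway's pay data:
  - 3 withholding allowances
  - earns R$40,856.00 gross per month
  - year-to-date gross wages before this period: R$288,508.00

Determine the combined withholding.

State Income Tax: taxable = R$40,856.00 − 3×R$520.00 = R$39,296.00
  R$4,110.40 + 30.45% × (R$39,296.00 − R$27,200.00) = R$4,110.40 + 30.45% × R$12,096.00 = R$7,793.63
Retirement Security Contribution: cap R$293,636.00 − YTD R$288,508.00 = R$5,128.00 subject; 4% × R$5,128.00 = R$205.12
Total: R$7,793.63 + R$205.12 = R$7,998.75

R$7,998.75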